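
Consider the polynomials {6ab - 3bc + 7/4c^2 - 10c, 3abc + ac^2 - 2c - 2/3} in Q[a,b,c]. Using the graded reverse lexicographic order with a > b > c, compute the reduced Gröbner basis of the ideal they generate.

G = {b^2c^2 - 1/4bc^3 - 7/36c^4 + 10/3bc^2 + 10/9c^3 - 4/3bc - 4/9b, ac^2 + 3/2bc^2 - 7/8c^3 + 5c^2 - 2c - 2/3, ab - 1/2bc + 7/24c^2 - 5/3c}

The reduced Gröbner basis is the canonical form of the ideal for this ordering.

f_1 = 6ab - 3bc + 7/4c^2 - 10c, LT = ab.
f_2 = 3abc + ac^2 - 2c - 2/3, LT = abc.

S(f_1,f_2): lcm = abc. S = -1/3ac^2 - 1/2bc^2 + 7/24c^3 - 5/3c^2 + 2/3c + 2/9.
  leading term ac^2: no divisor's leading term divides it; move -1/3ac^2 to the remainder.
  leading term bc^2: no divisor's leading term divides it; move -1/2bc^2 to the remainder.
  leading term c^3: no divisor's leading term divides it; move 7/24c^3 to the remainder.
  leading term c^2: no divisor's leading term divides it; move -5/3c^2 to the remainder.
  leading term c: no divisor's leading term divides it; move 2/3c to the remainder.
  leading term 1: no divisor's leading term divides it; move 2/9 to the remainder.
  remainder -1/3ac^2 - 1/2bc^2 + 7/24c^3 - 5/3c^2 + 2/3c + 2/9 ≠ 0; add g_3 = -1/3ac^2 - 1/2bc^2 + 7/24c^3 - 5/3c^2 + 2/3c + 2/9 to the basis.

S(f_1,g_3): lcm = abc^2. S = -3/2b^2c^2 + 3/8bc^3 + 7/24c^4 - 5bc^2 - 5/3c^3 + 2bc + 2/3b.
  leading term b^2c^2: no divisor's leading term divides it; move -3/2b^2c^2 to the remainder.
  leading term bc^3: no divisor's leading term divides it; move 3/8bc^3 to the remainder.
  leading term c^4: no divisor's leading term divides it; move 7/24c^4 to the remainder.
  leading term bc^2: no divisor's leading term divides it; move -5bc^2 to the remainder.
  leading term c^3: no divisor's leading term divides it; move -5/3c^3 to the remainder.
  leading term bc: no divisor's leading term divides it; move 2bc to the remainder.
  leading term b: no divisor's leading term divides it; move 2/3b to the remainder.
  remainder -3/2b^2c^2 + 3/8bc^3 + 7/24c^4 - 5bc^2 - 5/3c^3 + 2bc + 2/3b ≠ 0; add g_4 = -3/2b^2c^2 + 3/8bc^3 + 7/24c^4 - 5bc^2 - 5/3c^3 + 2bc + 2/3b to the basis.

The other S-polynomials (S(f_2,g_3), S(f_1,g_4), S(f_2,g_4), S(g_3,g_4)) all reduce to 0 modulo the current basis, so we have a Gröbner basis.
Inter-reduce: drop elements whose leading term is divisible by another's, tail-reduce, and make monic.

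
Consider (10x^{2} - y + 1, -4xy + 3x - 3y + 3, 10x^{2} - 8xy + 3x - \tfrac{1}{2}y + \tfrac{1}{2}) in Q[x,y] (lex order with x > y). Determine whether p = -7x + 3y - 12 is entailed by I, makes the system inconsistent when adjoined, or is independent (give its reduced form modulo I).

First compute the reduced Gröbner basis of I by Buchberger's algorithm.
f_1 = 10x^{2} - y + 1, LT = x^{2}.
f_2 = -4xy + 3x - 3y + 3, LT = xy.
f_3 = 10x^{2} - 8xy + 3x - \tfrac{1}{2}y + \tfrac{1}{2}, LT = x^{2}.

S(f_1,f_2): lcm = x^{2}y. S = \tfrac{3}{4}x^{2} - \tfrac{3}{4}xy + \tfrac{3}{4}x - \tfrac{1}{10}y^{2} + \tfrac{1}{10}y.
  reduce S modulo (f_1, f_2, f_3):
  remainder \tfrac{3}{16}x - \tfrac{1}{10}y^{2} + \tfrac{59}{80}y - \tfrac{51}{80} ≠ 0; add h_4 = \tfrac{3}{16}x - \tfrac{1}{10}y^{2} + \tfrac{59}{80}y - \tfrac{51}{80} to the basis.

S(f_1,f_3): lcm = x^{2}. S = \tfrac{4}{5}xy - \tfrac{3}{10}x - \tfrac{1}{20}y + \tfrac{1}{20}.
  reduce S modulo (f_1, f_2, f_3, h_4):
  remainder \tfrac{4}{25}y^{2} - \tfrac{183}{100}y + \tfrac{167}{100} ≠ 0; add h_5 = \tfrac{4}{25}y^{2} - \tfrac{183}{100}y + \tfrac{167}{100} to the basis.

S(f_2,f_3): lcm = x^{2}y. S = -\tfrac{3}{4}x^{2} + \tfrac{4}{5}xy^{2} + \tfrac{9}{20}xy - \tfrac{3}{4}x + \tfrac{1}{20}y^{2} - \tfrac{1}{20}y.
  reduce S modulo (f_1, f_2, f_3, h_4, h_5):
  remainder -\tfrac{2087}{320}y + \tfrac{2087}{320} ≠ 0; add h_6 = -\tfrac{2087}{320}y + \tfrac{2087}{320} to the basis.

The other S-polynomials (S(f_1,h_4), S(f_2,h_4), S(f_3,h_4), S(f_1,h_5), S(f_2,h_5), S(f_3,h_5), S(h_4,h_5), S(f_1,h_6), S(f_2,h_6), S(f_3,h_6), S(h_4,h_6), S(h_5,h_6)) all reduce to 0 modulo the current basis, so we have a Gröbner basis.
Inter-reduce: drop elements whose leading term is divisible by another's, tail-reduce, and make monic.
Reduced Gröbner basis: {x, y - 1}.
Label its elements g_1 = x, g_2 = y - 1.

Reduce p = -7x + 3y - 12 modulo G:
  leading term x: subtract (-7)·g_1 from -7x + 3y - 12 → 3y - 12
  leading term y: subtract (3)·g_2 from 3y - 12 → -9
  leading term 1: no divisor's leading term divides it; move -9 to the remainder.
  normal form = -9.
The normal form is nonzero, so p ∉ I. Since p minus its normal form lies in I, I + (p) = I + (r) where r = -9; decide whether this ideal is the whole ring.
Here r = -9 is a nonzero constant, hence a unit: 1 ∈ I + (p), the Gröbner basis of I + (p) is {1}, and the enlarged system has no common solution — adjoining p is inconsistent.

The remainder on division by a Gröbner basis is unique — it is the normal form.

Adjoining -7x + 3y - 12 makes the ideal the whole ring: the system is inconsistent.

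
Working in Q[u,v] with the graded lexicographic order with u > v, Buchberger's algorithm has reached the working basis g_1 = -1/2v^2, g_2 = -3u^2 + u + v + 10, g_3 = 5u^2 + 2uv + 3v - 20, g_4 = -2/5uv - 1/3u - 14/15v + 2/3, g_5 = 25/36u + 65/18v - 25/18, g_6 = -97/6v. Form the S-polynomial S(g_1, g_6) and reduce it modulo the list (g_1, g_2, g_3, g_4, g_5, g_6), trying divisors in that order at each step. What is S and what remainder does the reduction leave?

lcm(LM(g_1), LM(g_6)) = v^2.
S = (lcm/LT(g_1))·g_1 − (lcm/LT(g_6))·g_6 = 0.
Reduce S modulo (g_1, g_2, g_3, g_4, g_5, g_6) in that order:
The remainder is 0, so this S-polynomial contributes no new basis element.

S(g_1, g_6) = 0; remainder on division = 0.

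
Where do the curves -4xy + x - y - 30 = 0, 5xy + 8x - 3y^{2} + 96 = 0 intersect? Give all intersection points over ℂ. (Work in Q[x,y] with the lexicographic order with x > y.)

{(-3, 3), (-11*sqrt(1705)/148 - 279/148, -19/12 + sqrt(1705)/12), (-279/148 + 11*sqrt(1705)/148, -sqrt(1705)/12 - 19/12)}

Compute a lex Gröbner basis by Buchberger's algorithm.
f_1 = -4xy + x - y - 30, LT = xy.
f_2 = 5xy + 8x - 3y^{2} + 96, LT = xy.

S(f_1,f_2): lcm = xy. S = -\tfrac{37}{20}x + \tfrac{3}{5}y^{2} + \tfrac{1}{4}y - \tfrac{117}{10}.
  reduce S modulo (f_1, f_2):
  remainder -\tfrac{37}{20}x + \tfrac{3}{5}y^{2} + \tfrac{1}{4}y - \tfrac{117}{10} ≠ 0; add h_3 = -\tfrac{37}{20}x + \tfrac{3}{5}y^{2} + \tfrac{1}{4}y - \tfrac{117}{10} to the basis.

S(f_1,h_3): lcm = xy. S = -\tfrac{1}{4}x + \tfrac{12}{37}y^{3} + \tfrac{5}{37}y^{2} - \tfrac{899}{148}y + \tfrac{15}{2}.
  reduce S modulo (f_1, f_2, h_3):
  remainder \tfrac{12}{37}y^{3} + \tfrac{2}{37}y^{2} - \tfrac{226}{37}y + \tfrac{336}{37} ≠ 0; add h_4 = \tfrac{12}{37}y^{3} + \tfrac{2}{37}y^{2} - \tfrac{226}{37}y + \tfrac{336}{37} to the basis.

The other S-polynomials (S(f_2,h_3), S(f_1,h_4), S(f_2,h_4), S(h_3,h_4)) all reduce to 0 modulo the current basis, so we have a Gröbner basis.
Inter-reduce: drop elements whose leading term is divisible by another's, tail-reduce, and make monic.
Reduced Gröbner basis: {x - \tfrac{12}{37}y^{2} - \tfrac{5}{37}y + \tfrac{234}{37}, y^{3} + \tfrac{1}{6}y^{2} - \tfrac{113}{6}y + 28}.

The lex basis is triangular: the last element involves only y. Solving y^{3} + \tfrac{1}{6}y^{2} - \tfrac{113}{6}y + 28 = 0 gives y ∈ {3, -19/12 + sqrt(1705)/12, -sqrt(1705)/12 - 19/12}; substituting each value into the earlier elements determines the remaining variables.
  y = 3: the earlier basis element becomes x + 3 = 0, giving x = -3 — point (-3, 3).
  y = -19/12 + sqrt(1705)/12: the earlier basis element becomes x + 279/148 + 11*sqrt(1705)/148 = 0, giving x = -11*sqrt(1705)/148 - 279/148 — point (-11*sqrt(1705)/148 - 279/148, -19/12 + sqrt(1705)/12).
  y = -sqrt(1705)/12 - 19/12: the earlier basis element becomes x - 11*sqrt(1705)/148 + 279/148 = 0, giving x = -279/148 + 11*sqrt(1705)/148 — point (-279/148 + 11*sqrt(1705)/148, -sqrt(1705)/12 - 19/12).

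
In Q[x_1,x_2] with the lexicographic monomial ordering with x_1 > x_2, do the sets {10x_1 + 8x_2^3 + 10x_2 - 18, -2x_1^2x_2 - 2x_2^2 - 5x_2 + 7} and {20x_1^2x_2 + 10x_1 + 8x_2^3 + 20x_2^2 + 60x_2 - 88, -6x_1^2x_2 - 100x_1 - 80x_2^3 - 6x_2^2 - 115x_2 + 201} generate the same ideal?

Two ideals are equal iff their reduced Gröbner bases coincide (the reduced basis is unique for a fixed ordering).
Buchberger on the first generating set:
f_1 = 10x_1 + 8x_2^3 + 10x_2 - 18, LT = x_1.
f_2 = -2x_1^2x_2 - 2x_2^2 - 5x_2 + 7, LT = x_1^2x_2.

S(f_1,f_2): lcm = x_1^2x_2. S = 4/5x_1x_2^4 + x_1x_2^2 - 9/5x_1x_2 - x_2^2 - 5/2x_2 + 7/2.
  leading term x_1x_2^4: subtract (2/25x_2^4)·f_1 from 4/5x_1x_2^4 + x_1x_2^2 - 9/5x_1x_2 - x_2^2 - 5/2x_2 + 7/2 → x_1x_2^2 - 9/5x_1x_2 - 16/25x_2^7 - 4/5x_2^5 + 36/25x_2^4 - x_2^2 - 5/2x_2 + 7/2
  leading term x_1x_2^2: subtract (1/10x_2^2)·f_1 from x_1x_2^2 - 9/5x_1x_2 - 16/25x_2^7 - 4/5x_2^5 + 36/25x_2^4 - x_2^2 - 5/2x_2 + 7/2 → -9/5x_1x_2 - 16/25x_2^7 - 8/5x_2^5 + 36/25x_2^4 - x_2^3 + 4/5x_2^2 - 5/2x_2 + 7/2
  leading term x_1x_2: subtract (-9/50x_2)·f_1 from -9/5x_1x_2 - 16/25x_2^7 - 8/5x_2^5 + 36/25x_2^4 - x_2^3 + 4/5x_2^2 - 5/2x_2 + 7/2 → -16/25x_2^7 - 8/5x_2^5 + 72/25x_2^4 - x_2^3 + 13/5x_2^2 - 287/50x_2 + 7/2
  leading term x_2^7: no divisor's leading term divides it; move -16/25x_2^7 to the remainder.
  leading term x_2^5: no divisor's leading term divides it; move -8/5x_2^5 to the remainder.
  leading term x_2^4: no divisor's leading term divides it; move 72/25x_2^4 to the remainder.
  leading term x_2^3: no divisor's leading term divides it; move -x_2^3 to the remainder.
  leading term x_2^2: no divisor's leading term divides it; move 13/5x_2^2 to the remainder.
  leading term x_2: no divisor's leading term divides it; move -287/50x_2 to the remainder.
  leading term 1: no divisor's leading term divides it; move 7/2 to the remainder.
  remainder -16/25x_2^7 - 8/5x_2^5 + 72/25x_2^4 - x_2^3 + 13/5x_2^2 - 287/50x_2 + 7/2 ≠ 0; add g_3 = -16/25x_2^7 - 8/5x_2^5 + 72/25x_2^4 - x_2^3 + 13/5x_2^2 - 287/50x_2 + 7/2 to the basis.

The other S-polynomials (S(f_1,g_3), S(f_2,g_3)) all reduce to 0 modulo the current basis, so we have a Gröbner basis.
Inter-reduce: drop elements whose leading term is divisible by another's, tail-reduce, and make monic.
Reduced Gröbner basis: {x_1 + 4/5x_2^3 + x_2 - 9/5, x_2^7 + 5/2x_2^5 - 9/2x_2^4 + 25/16x_2^3 - 65/16x_2^2 + 287/32x_2 - 175/32}.

Buchberger on the second generating set:
h_1 = 20x_1^2x_2 + 10x_1 + 8x_2^3 + 20x_2^2 + 60x_2 - 88, LT = x_1^2x_2.
h_2 = -6x_1^2x_2 - 100x_1 - 80x_2^3 - 6x_2^2 - 115x_2 + 201, LT = x_1^2x_2.

S(h_1,h_2): lcm = x_1^2x_2. S = -97/6x_1 - 194/15x_2^3 - 97/6x_2 + 291/10.
  leading term x_1: no divisor's leading term divides it; move -97/6x_1 to the remainder.
  leading term x_2^3: no divisor's leading term divides it; move -194/15x_2^3 to the remainder.
  leading term x_2: no divisor's leading term divides it; move -97/6x_2 to the remainder.
  leading term 1: no divisor's leading term divides it; move 291/10 to the remainder.
  remainder -97/6x_1 - 194/15x_2^3 - 97/6x_2 + 291/10 ≠ 0; add k_3 = -97/6x_1 - 194/15x_2^3 - 97/6x_2 + 291/10 to the basis.

S(h_1,k_3): lcm = x_1^2x_2. S = -4/5x_1x_2^4 - x_1x_2^2 + 9/5x_1x_2 + 1/2x_1 + 2/5x_2^3 + x_2^2 + 3x_2 - 22/5.
  leading term x_1x_2^4: subtract (24/485x_2^4)·k_3 from -4/5x_1x_2^4 - x_1x_2^2 + 9/5x_1x_2 + 1/2x_1 + 2/5x_2^3 + x_2^2 + 3x_2 - 22/5 → -x_1x_2^2 + 9/5x_1x_2 + 1/2x_1 + 16/25x_2^7 + 4/5x_2^5 - 36/25x_2^4 + 2/5x_2^3 + x_2^2 + 3x_2 - 22/5
  leading term x_1x_2^2: subtract (6/97x_2^2)·k_3 from -x_1x_2^2 + 9/5x_1x_2 + 1/2x_1 + 16/25x_2^7 + 4/5x_2^5 - 36/25x_2^4 + 2/5x_2^3 + x_2^2 + 3x_2 - 22/5 → 9/5x_1x_2 + 1/2x_1 + 16/25x_2^7 + 8/5x_2^5 - 36/25x_2^4 + 7/5x_2^3 - 4/5x_2^2 + 3x_2 - 22/5
  leading term x_1x_2: subtract (-54/485x_2)·k_3 from 9/5x_1x_2 + 1/2x_1 + 16/25x_2^7 + 8/5x_2^5 - 36/25x_2^4 + 7/5x_2^3 - 4/5x_2^2 + 3x_2 - 22/5 → 1/2x_1 + 16/25x_2^7 + 8/5x_2^5 - 72/25x_2^4 + 7/5x_2^3 - 13/5x_2^2 + 156/25x_2 - 22/5
  leading term x_1: subtract (-3/97)·k_3 from 1/2x_1 + 16/25x_2^7 + 8/5x_2^5 - 72/25x_2^4 + 7/5x_2^3 - 13/5x_2^2 + 156/25x_2 - 22/5 → 16/25x_2^7 + 8/5x_2^5 - 72/25x_2^4 + x_2^3 - 13/5x_2^2 + 287/50x_2 - 7/2
  leading term x_2^7: no divisor's leading term divides it; move 16/25x_2^7 to the remainder.
  leading term x_2^5: no divisor's leading term divides it; move 8/5x_2^5 to the remainder.
  leading term x_2^4: no divisor's leading term divides it; move -72/25x_2^4 to the remainder.
  leading term x_2^3: no divisor's leading term divides it; move x_2^3 to the remainder.
  leading term x_2^2: no divisor's leading term divides it; move -13/5x_2^2 to the remainder.
  leading term x_2: no divisor's leading term divides it; move 287/50x_2 to the remainder.
  leading term 1: no divisor's leading term divides it; move -7/2 to the remainder.
  remainder 16/25x_2^7 + 8/5x_2^5 - 72/25x_2^4 + x_2^3 - 13/5x_2^2 + 287/50x_2 - 7/2 ≠ 0; add k_4 = 16/25x_2^7 + 8/5x_2^5 - 72/25x_2^4 + x_2^3 - 13/5x_2^2 + 287/50x_2 - 7/2 to the basis.

The other S-polynomials (S(h_2,k_3), S(h_1,k_4), S(h_2,k_4), S(k_3,k_4)) all reduce to 0 modulo the current basis, so we have a Gröbner basis.
Inter-reduce: drop elements whose leading term is divisible by another's, tail-reduce, and make monic.
Reduced Gröbner basis: {x_1 + 4/5x_2^3 + x_2 - 9/5, x_2^7 + 5/2x_2^5 - 9/2x_2^4 + 25/16x_2^3 - 65/16x_2^2 + 287/32x_2 - 175/32}.

The two bases agree; hence the ideals are identical.
The choice of monomial ordering does not affect the verdict — as long as both bases are computed under the same ordering, their equality decides ideal equality.

Yes, the ideals are equal.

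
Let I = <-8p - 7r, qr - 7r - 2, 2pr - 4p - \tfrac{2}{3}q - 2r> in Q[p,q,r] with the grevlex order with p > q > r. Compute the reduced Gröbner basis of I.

f_1 = -8p - 7r, LT = p.
f_2 = qr - 7r - 2, LT = qr.
f_3 = 2pr - 4p - \tfrac{2}{3}q - 2r, LT = pr.

S(f_1,f_3): lcm = pr. S = \tfrac{7}{8}r^{2} + 2p + \tfrac{1}{3}q + r.
  leading term r^{2}: no divisor's leading term divides it; move \tfrac{7}{8}r^{2} to the remainder.
  leading term p: subtract (-\tfrac{1}{4})·f_1 from 2p + \tfrac{1}{3}q + r → \tfrac{1}{3}q - \tfrac{3}{4}r
  leading term q: no divisor's leading term divides it; move \tfrac{1}{3}q to the remainder.
  leading term r: no divisor's leading term divides it; move -\tfrac{3}{4}r to the remainder.
  remainder \tfrac{7}{8}r^{2} + \tfrac{1}{3}q - \tfrac{3}{4}r ≠ 0; add g_4 = \tfrac{7}{8}r^{2} + \tfrac{1}{3}q - \tfrac{3}{4}r to the basis.

S(f_2,f_3): lcm = pqr. S = 2pq + \tfrac{1}{3}q^{2} - 7pr + qr - 2p.
  leading term pq: subtract (-\tfrac{1}{4}q)·f_1 from 2pq + \tfrac{1}{3}q^{2} - 7pr + qr - 2p → \tfrac{1}{3}q^{2} - 7pr - \tfrac{3}{4}qr - 2p
  leading term q^{2}: no divisor's leading term divides it; move \tfrac{1}{3}q^{2} to the remainder.
  leading term pr: subtract (\tfrac{7}{8}r)·f_1 from -7pr - \tfrac{3}{4}qr - 2p → -\tfrac{3}{4}qr + \tfrac{49}{8}r^{2} - 2p
  leading term qr: subtract (-\tfrac{3}{4})·f_2 from -\tfrac{3}{4}qr + \tfrac{49}{8}r^{2} - 2p → \tfrac{49}{8}r^{2} - 2p - \tfrac{21}{4}r - \tfrac{3}{2}
  leading term r^{2}: subtract (7)·g_4 from \tfrac{49}{8}r^{2} - 2p - \tfrac{21}{4}r - \tfrac{3}{2} → -2p - \tfrac{7}{3}q - \tfrac{3}{2}
  leading term p: subtract (\tfrac{1}{4})·f_1 from -2p - \tfrac{7}{3}q - \tfrac{3}{2} → -\tfrac{7}{3}q + \tfrac{7}{4}r - \tfrac{3}{2}
  leading term q: no divisor's leading term divides it; move -\tfrac{7}{3}q to the remainder.
  leading term r: no divisor's leading term divides it; move \tfrac{7}{4}r to the remainder.
  leading term 1: no divisor's leading term divides it; move -\tfrac{3}{2} to the remainder.
  remainder \tfrac{1}{3}q^{2} - \tfrac{7}{3}q + \tfrac{7}{4}r - \tfrac{3}{2} ≠ 0; add g_5 = \tfrac{1}{3}q^{2} - \tfrac{7}{3}q + \tfrac{7}{4}r - \tfrac{3}{2} to the basis.

The other S-polynomials (S(f_1,f_2), S(f_1,g_4), S(f_2,g_4), S(f_3,g_4), S(f_1,g_5), S(f_2,g_5), S(f_3,g_5), S(g_4,g_5)) all reduce to 0 modulo the current basis, so we have a Gröbner basis.
Inter-reduce: drop elements whose leading term is divisible by another's, tail-reduce, and make monic.

G = {q^{2} - 7q + \tfrac{21}{4}r - \tfrac{9}{2}, qr - 7r - 2, r^{2} + \tfrac{8}{21}q - \tfrac{6}{7}r, p + \tfrac{7}{8}r}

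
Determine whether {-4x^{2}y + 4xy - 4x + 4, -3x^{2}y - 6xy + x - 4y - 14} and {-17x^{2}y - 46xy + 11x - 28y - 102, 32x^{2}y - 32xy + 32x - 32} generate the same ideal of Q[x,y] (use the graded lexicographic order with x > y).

Yes, the ideals are equal.

For a fixed monomial order, each ideal has a unique reduced Gröbner basis; comparing bases decides equality.
Buchberger on the first generating set:
f_1 = -4x^{2}y + 4xy - 4x + 4, LT = x^{2}y.
f_2 = -3x^{2}y - 6xy + x - 4y - 14, LT = x^{2}y.

S(f_1,f_2): lcm = x^{2}y. S = -3xy + \tfrac{4}{3}x - \tfrac{4}{3}y - \tfrac{17}{3}.
  reduce S modulo (f_1, f_2):
  remainder -3xy + \tfrac{4}{3}x - \tfrac{4}{3}y - \tfrac{17}{3} ≠ 0; add g_3 = -3xy + \tfrac{4}{3}x - \tfrac{4}{3}y - \tfrac{17}{3} to the basis.

S(f_1,g_3): lcm = x^{2}y. S = \tfrac{4}{9}x^{2} - \tfrac{13}{9}xy - \tfrac{8}{9}x - 1.
  reduce S modulo (f_1, f_2, g_3):
  remainder \tfrac{4}{9}x^{2} - \tfrac{124}{81}x + \tfrac{52}{81}y + \tfrac{140}{81} ≠ 0; add g_4 = \tfrac{4}{9}x^{2} - \tfrac{124}{81}x + \tfrac{52}{81}y + \tfrac{140}{81} to the basis.

S(f_1,g_4): lcm = x^{2}y. S = \tfrac{22}{9}xy - \tfrac{13}{9}y^{2} + x - \tfrac{35}{9}y - 1.
  reduce S modulo (f_1, f_2, g_3, g_4):
  remainder -\tfrac{13}{9}y^{2} + \tfrac{169}{81}x - \tfrac{403}{81}y - \tfrac{455}{81} ≠ 0; add g_5 = -\tfrac{13}{9}y^{2} + \tfrac{169}{81}x - \tfrac{403}{81}y - \tfrac{455}{81} to the basis.

The other S-polynomials (S(f_2,g_3), S(f_2,g_4), S(g_3,g_4), S(f_1,g_5), S(f_2,g_5), S(g_3,g_5), S(g_4,g_5)) all reduce to 0 modulo the current basis, so we have a Gröbner basis.
Inter-reduce: drop elements whose leading term is divisible by another's, tail-reduce, and make monic.
Reduced Gröbner basis: {x^{2} - \tfrac{31}{9}x + \tfrac{13}{9}y + \tfrac{35}{9}, xy - \tfrac{4}{9}x + \tfrac{4}{9}y + \tfrac{17}{9}, y^{2} - \tfrac{13}{9}x + \tfrac{31}{9}y + \tfrac{35}{9}}.

Buchberger on the second generating set:
h_1 = -17x^{2}y - 46xy + 11x - 28y - 102, LT = x^{2}y.
h_2 = 32x^{2}y - 32xy + 32x - 32, LT = x^{2}y.

S(h_1,h_2): lcm = x^{2}y. S = \tfrac{63}{17}xy - \tfrac{28}{17}x + \tfrac{28}{17}y + 7.
  reduce S modulo (h_1, h_2):
  remainder \tfrac{63}{17}xy - \tfrac{28}{17}x + \tfrac{28}{17}y + 7 ≠ 0; add k_3 = \tfrac{63}{17}xy - \tfrac{28}{17}x + \tfrac{28}{17}y + 7 to the basis.

S(h_1,k_3): lcm = x^{2}y. S = \tfrac{4}{9}x^{2} + \tfrac{346}{153}xy - \tfrac{388}{153}x + \tfrac{28}{17}y + 6.
  reduce S modulo (h_1, h_2, k_3):
  remainder \tfrac{4}{9}x^{2} - \tfrac{124}{81}x + \tfrac{52}{81}y + \tfrac{140}{81} ≠ 0; add k_4 = \tfrac{4}{9}x^{2} - \tfrac{124}{81}x + \tfrac{52}{81}y + \tfrac{140}{81} to the basis.

S(h_1,k_4): lcm = x^{2}y. S = \tfrac{941}{153}xy - \tfrac{13}{9}y^{2} - \tfrac{11}{17}x - \tfrac{343}{153}y + 6.
  reduce S modulo (h_1, h_2, k_3, k_4):
  remainder -\tfrac{13}{9}y^{2} + \tfrac{169}{81}x - \tfrac{403}{81}y - \tfrac{455}{81} ≠ 0; add k_5 = -\tfrac{13}{9}y^{2} + \tfrac{169}{81}x - \tfrac{403}{81}y - \tfrac{455}{81} to the basis.

The other S-polynomials (S(h_2,k_3), S(h_2,k_4), S(k_3,k_4), S(h_1,k_5), S(h_2,k_5), S(k_3,k_5), S(k_4,k_5)) all reduce to 0 modulo the current basis, so we have a Gröbner basis.
Inter-reduce: drop elements whose leading term is divisible by another's, tail-reduce, and make monic.
Reduced Gröbner basis: {x^{2} - \tfrac{31}{9}x + \tfrac{13}{9}y + \tfrac{35}{9}, xy - \tfrac{4}{9}x + \tfrac{4}{9}y + \tfrac{17}{9}, y^{2} - \tfrac{13}{9}x + \tfrac{31}{9}y + \tfrac{35}{9}}.

Same reduced basis, so the two generating sets span the same ideal.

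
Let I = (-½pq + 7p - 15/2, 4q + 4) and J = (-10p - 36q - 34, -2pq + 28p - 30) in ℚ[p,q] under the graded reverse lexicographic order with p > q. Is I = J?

Since reduced Gröbner bases are canonical representatives of ideals under a given ordering, it suffices to compute and compare them.
Buchberger on the first generating set:
f_1 = -½pq + 7p - 15/2, LT = pq.
f_2 = 4q + 4, LT = q.

S(f_1,f_2): lcm = pq. S = -15p + 15.
  reduce S modulo (f_1, f_2):
  remainder -15p + 15 ≠ 0; add g_3 = -15p + 15 to the basis.

The other S-polynomials (S(f_1,g_3), S(f_2,g_3)) all reduce to 0 modulo the current basis, so we have a Gröbner basis.
Inter-reduce: drop elements whose leading term is divisible by another's, tail-reduce, and make monic.
Reduced Gröbner basis: {p - 1, q + 1}.

Buchberger on the second generating set:
h_1 = -10p - 36q - 34, LT = p.
h_2 = -2pq + 28p - 30, LT = pq.

S(h_1,h_2): lcm = pq. S = 18/5q² + 14p + 17/5q - 15.
  reduce S modulo (h_1, h_2):
  remainder 18/5q² - 47q - 313/5 ≠ 0; add k_3 = 18/5q² - 47q - 313/5 to the basis.

The other S-polynomials (S(h_1,k_3), S(h_2,k_3)) all reduce to 0 modulo the current basis, so we have a Gröbner basis.
Inter-reduce: drop elements whose leading term is divisible by another's, tail-reduce, and make monic.
Reduced Gröbner basis: {q² - 235/18q - 313/18, p + 18/5q + 17/5}.

These differ, so the ideals are not equal.

No, the ideals differ.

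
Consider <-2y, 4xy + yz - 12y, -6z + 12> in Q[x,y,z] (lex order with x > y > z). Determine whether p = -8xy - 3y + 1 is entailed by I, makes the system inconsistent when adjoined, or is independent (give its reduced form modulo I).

Adjoining -8xy - 3y + 1 makes the ideal the whole ring: the system is inconsistent.

First compute the reduced Gröbner basis of I by Buchberger's algorithm.
f_1 = -2y, LT = y.
f_2 = 4xy + yz - 12y, LT = xy.
f_3 = -6z + 12, LT = z.

The S-polynomials (S(f_1,f_2), S(f_1,f_3), S(f_2,f_3)) all reduce to 0 modulo the current basis, so we have a Gröbner basis.
Inter-reduce: drop elements whose leading term is divisible by another's, tail-reduce, and make monic.
Reduced Gröbner basis: {y, z - 2}.
Label its elements g_1 = y, g_2 = z - 2.

Reduce p = -8xy - 3y + 1 modulo G:
  leading term xy: subtract (-8x)·g_1 from -8xy - 3y + 1 → -3y + 1
  leading term y: subtract (-3)·g_1 from -3y + 1 → 1
  leading term 1: no divisor's leading term divides it; move 1 to the remainder.
  normal form = 1.
The normal form is nonzero, so p ∉ I. Since p minus its normal form lies in I, I + (p) = I + (r) where r = 1; decide whether this ideal is the whole ring.
Here r = 1 is a nonzero constant, hence a unit: 1 ∈ I + (p), the Gröbner basis of I + (p) is {1}, and the enlarged system has no common solution — adjoining p is inconsistent.

The remainder on division by a Gröbner basis is unique — it is the normal form.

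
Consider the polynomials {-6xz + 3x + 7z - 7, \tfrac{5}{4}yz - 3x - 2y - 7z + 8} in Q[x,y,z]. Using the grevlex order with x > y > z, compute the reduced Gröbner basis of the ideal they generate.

G = {x^{2} + \tfrac{11}{24}xy - \tfrac{8}{3}x - \tfrac{7}{24}y + \tfrac{7}{18}, xz - \tfrac{1}{2}x - \tfrac{7}{6}z + \tfrac{7}{6}, yz - \tfrac{12}{5}x - \tfrac{8}{5}y - \tfrac{28}{5}z + \tfrac{32}{5}}

f_1 = -6xz + 3x + 7z - 7, LT = xz.
f_2 = \tfrac{5}{4}yz - 3x - 2y - 7z + 8, LT = yz.

S(f_1,f_2): lcm = xyz. S = \tfrac{12}{5}x^{2} + \tfrac{11}{10}xy + \tfrac{28}{5}xz - \tfrac{7}{6}yz - \tfrac{32}{5}x + \tfrac{7}{6}y.
  leading term x^{2}: no divisor's leading term divides it; move \tfrac{12}{5}x^{2} to the remainder.
  leading term xy: no divisor's leading term divides it; move \tfrac{11}{10}xy to the remainder.
  leading term xz: subtract (-\tfrac{14}{15})·f_1 from \tfrac{28}{5}xz - \tfrac{7}{6}yz - \tfrac{32}{5}x + \tfrac{7}{6}y → -\tfrac{7}{6}yz - \tfrac{18}{5}x + \tfrac{7}{6}y + \tfrac{98}{15}z - \tfrac{98}{15}
  leading term yz: subtract (-\tfrac{14}{15})·f_2 from -\tfrac{7}{6}yz - \tfrac{18}{5}x + \tfrac{7}{6}y + \tfrac{98}{15}z - \tfrac{98}{15} → -\tfrac{32}{5}x - \tfrac{7}{10}y + \tfrac{14}{15}
  leading term x: no divisor's leading term divides it; move -\tfrac{32}{5}x to the remainder.
  leading term y: no divisor's leading term divides it; move -\tfrac{7}{10}y to the remainder.
  leading term 1: no divisor's leading term divides it; move \tfrac{14}{15} to the remainder.
  remainder \tfrac{12}{5}x^{2} + \tfrac{11}{10}xy - \tfrac{32}{5}x - \tfrac{7}{10}y + \tfrac{14}{15} ≠ 0; add g_3 = \tfrac{12}{5}x^{2} + \tfrac{11}{10}xy - \tfrac{32}{5}x - \tfrac{7}{10}y + \tfrac{14}{15} to the basis.

The other S-polynomials (S(f_1,g_3), S(f_2,g_3)) all reduce to 0 modulo the current basis, so we have a Gröbner basis.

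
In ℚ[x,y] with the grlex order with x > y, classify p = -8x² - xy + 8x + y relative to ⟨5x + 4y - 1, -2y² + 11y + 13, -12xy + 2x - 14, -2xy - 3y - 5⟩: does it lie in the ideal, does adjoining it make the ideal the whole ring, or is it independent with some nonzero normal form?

First compute the reduced Gröbner basis of I by Buchberger's algorithm.
f_1 = 5x + 4y - 1, LT = x.
f_2 = -2y² + 11y + 13, LT = y².
f_3 = -12xy + 2x - 14, LT = xy.
f_4 = -2xy - 3y - 5, LT = xy.

S(f_1,f_3): lcm = xy. S = ⅘y² + ⅙x - ⅕y - 7/6.
  leading term y²: subtract (-⅖)·f_2 from ⅘y² + ⅙x - ⅕y - 7/6 → ⅙x + 21/5y + 121/30
  leading term x: subtract (1/30)·f_1 from ⅙x + 21/5y + 121/30 → 61/15y + 61/15
  leading term y: no divisor's leading term divides it; move 61/15y to the remainder.
  leading term 1: no divisor's leading term divides it; move 61/15 to the remainder.
  remainder 61/15y + 61/15 ≠ 0; add h_5 = 61/15y + 61/15 to the basis.

The other S-polynomials (S(f_1,f_2), S(f_1,f_4), S(f_2,f_3), S(f_2,f_4), S(f_3,f_4), S(f_1,h_5), S(f_2,h_5), S(f_3,h_5), S(f_4,h_5)) all reduce to 0 modulo the current basis, so we have a Gröbner basis.
Inter-reduce: drop elements whose leading term is divisible by another's, tail-reduce, and make monic.
Reduced Gröbner basis: {x - 1, y + 1}.
Label its elements g_1 = x - 1, g_2 = y + 1.

Reduce p = -8x² - xy + 8x + y modulo G:
  leading term x²: subtract (-8x)·g_1 from -8x² - xy + 8x + y → -xy + y
  leading term xy: subtract (-y)·g_1 from -xy + y → 0
  normal form = 0.
Since the normal form is 0, p ∈ I.

-8x² - xy + 8x + y lies in I (it reduces to 0).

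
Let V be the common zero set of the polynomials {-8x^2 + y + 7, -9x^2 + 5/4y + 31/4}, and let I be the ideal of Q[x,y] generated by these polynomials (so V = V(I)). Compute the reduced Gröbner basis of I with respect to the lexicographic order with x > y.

The reduced Gröbner basis is the canonical form of the ideal for this ordering.

f_1 = -8x^2 + y + 7, LT = x^2.
f_2 = -9x^2 + 5/4y + 31/4, LT = x^2.

S(f_1,f_2): lcm = x^2. S = 1/72y - 1/72.
  leading term y: no divisor's leading term divides it; move 1/72y to the remainder.
  leading term 1: no divisor's leading term divides it; move -1/72 to the remainder.
  remainder 1/72y - 1/72 ≠ 0; add g_3 = 1/72y - 1/72 to the basis.

S(f_1,g_3): leading monomials are coprime, so the S-polynomial reduces to 0 (Buchberger's first criterion).
S(f_2,g_3): leading monomials are coprime, so the S-polynomial reduces to 0 (Buchberger's first criterion).
Every S-polynomial of the final basis reduces to 0, so we have a Gröbner basis.
Inter-reduce: drop elements whose leading term is divisible by another's, tail-reduce, and make monic.

G = {x^2 - 1, y - 1}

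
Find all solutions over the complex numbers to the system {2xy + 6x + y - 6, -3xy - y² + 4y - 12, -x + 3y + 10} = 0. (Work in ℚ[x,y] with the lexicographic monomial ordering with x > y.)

Compute a lex Gröbner basis by Buchberger's algorithm.
f_1 = 2xy + 6x + y - 6, LT = xy.
f_2 = -3xy - y² + 4y - 12, LT = xy.
f_3 = -x + 3y + 10, LT = x.

S(f_1,f_2): lcm = xy. S = 3x - ⅓y² + 11/6y - 7.
  leading term x: subtract (-3)·f_3 from 3x - ⅓y² + 11/6y - 7 → -⅓y² + 65/6y + 23
  leading term y²: no divisor's leading term divides it; move -⅓y² to the remainder.
  leading term y: no divisor's leading term divides it; move 65/6y to the remainder.
  leading term 1: no divisor's leading term divides it; move 23 to the remainder.
  remainder -⅓y² + 65/6y + 23 ≠ 0; add h_4 = -⅓y² + 65/6y + 23 to the basis.

S(f_1,f_3): lcm = xy. S = 3x + 3y² + 21/2y - 3.
  leading term x: subtract (-3)·f_3 from 3x + 3y² + 21/2y - 3 → 3y² + 39/2y + 27
  leading term y²: subtract (-9)·h_4 from 3y² + 39/2y + 27 → 117y + 234
  leading term y: no divisor's leading term divides it; move 117y to the remainder.
  leading term 1: no divisor's leading term divides it; move 234 to the remainder.
  remainder 117y + 234 ≠ 0; add h_5 = 117y + 234 to the basis.

S(f_2,f_3): lcm = xy. S = 10/3y² + 26/3y + 4.
  leading term y²: subtract (-10)·h_4 from 10/3y² + 26/3y + 4 → 117y + 234
  leading term y: subtract (1)·h_5 from 117y + 234 → 0
  remainder 0.

S(f_1,h_4): lcm = xy². S = 71/2xy + 69x + ½y² - 3y.
  leading term xy: subtract (71/4)·f_1 from 71/2xy + 69x + ½y² - 3y → -75/2x + ½y² - 83/4y + 213/2
  leading term x: subtract (75/2)·f_3 from -75/2x + ½y² - 83/4y + 213/2 → ½y² - 533/4y - 537/2
  leading term y²: subtract (-3/2)·h_4 from ½y² - 533/4y - 537/2 → -117y - 234
  leading term y: subtract (-1)·h_5 from -117y - 234 → 0
  remainder 0.

S(f_2,h_4): lcm = xy². S = 65/2xy + 69x + ⅓y³ - 4/3y² + 4y.
  leading term xy: subtract (65/4)·f_1 from 65/2xy + 69x + ⅓y³ - 4/3y² + 4y → -57/2x + ⅓y³ - 4/3y² - 49/4y + 195/2
  leading term x: subtract (57/2)·f_3 from -57/2x + ⅓y³ - 4/3y² - 49/4y + 195/2 → ⅓y³ - 4/3y² - 391/4y - 375/2
  leading term y³: subtract (-y)·h_4 from ⅓y³ - 4/3y² - 391/4y - 375/2 → 19/2y² - 299/4y - 375/2
  leading term y²: subtract (-57/2)·h_4 from 19/2y² - 299/4y - 375/2 → 234y + 468
  leading term y: subtract (2)·h_5 from 234y + 468 → 0
  remainder 0.

S(f_3,h_4): leading monomials are coprime, so the S-polynomial reduces to 0 (Buchberger's first criterion).
S(f_1,h_5): lcm = xy. S = x + ½y - 3.
  leading term x: subtract (-1)·f_3 from x + ½y - 3 → 7/2y + 7
  leading term y: subtract (7/234)·h_5 from 7/2y + 7 → 0
  remainder 0.

S(f_2,h_5): lcm = xy. S = -2x + ⅓y² - 4/3y + 4.
  leading term x: subtract (2)·f_3 from -2x + ⅓y² - 4/3y + 4 → ⅓y² - 22/3y - 16
  leading term y²: subtract (-1)·h_4 from ⅓y² - 22/3y - 16 → 7/2y + 7
  leading term y: subtract (7/234)·h_5 from 7/2y + 7 → 0
  remainder 0.

S(f_3,h_5): leading monomials are coprime, so the S-polynomial reduces to 0 (Buchberger's first criterion).
S(h_4,h_5): lcm = y². S = -69/2y - 69.
  leading term y: subtract (-23/78)·h_5 from -69/2y - 69 → 0
  remainder 0.

Every S-polynomial of the final basis reduces to 0, so we have a Gröbner basis.
Inter-reduce: drop elements whose leading term is divisible by another's, tail-reduce, and make monic.
Reduced Gröbner basis: {x - 4, y + 2}.

The lex basis is triangular: the last element involves only y. Solving y + 2 = 0 gives y ∈ {-2}; substituting each value into the earlier elements determines the remaining variables.
  y = -2: the earlier basis element becomes x - 4 = 0, giving x = 4 — point (4, -2).
Each listed point satisfies every original equation (direct substitution).

{(4, -2)}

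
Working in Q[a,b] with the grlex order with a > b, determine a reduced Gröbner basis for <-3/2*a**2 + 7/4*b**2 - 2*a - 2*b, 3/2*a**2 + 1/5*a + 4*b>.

G = {a**2 + 2/15*a + 8/3*b, b**2 - 36/35*a + 8/7*b}

f_1 = -3/2*a**2 + 7/4*b**2 - 2*a - 2*b, LT = a**2.
f_2 = 3/2*a**2 + 1/5*a + 4*b, LT = a**2.

S(f_1,f_2): lcm = a**2. S = -7/6*b**2 + 6/5*a - 4/3*b.
  leading term b**2: no divisor's leading term divides it; move -7/6*b**2 to the remainder.
  leading term a: no divisor's leading term divides it; move 6/5*a to the remainder.
  leading term b: no divisor's leading term divides it; move -4/3*b to the remainder.
  remainder -7/6*b**2 + 6/5*a - 4/3*b ≠ 0; add g_3 = -7/6*b**2 + 6/5*a - 4/3*b to the basis.

The other S-polynomials (S(f_1,g_3), S(f_2,g_3)) all reduce to 0 modulo the current basis, so we have a Gröbner basis.
Inter-reduce: drop elements whose leading term is divisible by another's, tail-reduce, and make monic.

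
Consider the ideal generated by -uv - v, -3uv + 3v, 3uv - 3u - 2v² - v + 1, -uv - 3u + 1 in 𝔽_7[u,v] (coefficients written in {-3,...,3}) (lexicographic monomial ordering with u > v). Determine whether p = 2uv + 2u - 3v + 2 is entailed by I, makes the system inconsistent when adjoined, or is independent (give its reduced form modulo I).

Adjoining 2uv + 2u - 3v + 2 makes the ideal the whole ring: the system is inconsistent.

First compute the reduced Gröbner basis of I by Buchberger's algorithm.
f_1 = -uv - v, LT = uv.
f_2 = -3uv + 3v, LT = uv.
f_3 = 3uv - 3u - 2v² - v + 1, LT = uv.
f_4 = -uv - 3u + 1, LT = uv.

S(f_1,f_2): lcm = uv. S = 2v.
  leading term v: no divisor's leading term divides it; move 2v to the remainder.
  remainder 2v ≠ 0; add h_5 = 2v to the basis.

S(f_1,f_3): lcm = uv. S = u + 3v² - v + 2.
  leading term u: no divisor's leading term divides it; move u to the remainder.
  leading term v²: subtract (-2v)·h_5 from 3v² - v + 2 → -v + 2
  leading term v: subtract (3)·h_5 from -v + 2 → 2
  leading term 1: no divisor's leading term divides it; move 2 to the remainder.
  remainder u + 2 ≠ 0; add h_6 = u + 2 to the basis.

The other S-polynomials (S(f_1,f_4), S(f_2,f_3), S(f_2,f_4), S(f_3,f_4), S(f_1,h_5), S(f_2,h_5), S(f_3,h_5), S(f_4,h_5), S(f_1,h_6), S(f_2,h_6), S(f_3,h_6), S(f_4,h_6), S(h_5,h_6)) all reduce to 0 modulo the current basis, so we have a Gröbner basis.
Inter-reduce: drop elements whose leading term is divisible by another's, tail-reduce, and make monic.
Reduced Gröbner basis: {u + 2, v}.
Label its elements g_1 = u + 2, g_2 = v.

Reduce p = 2uv + 2u - 3v + 2 modulo G:
  leading term uv: subtract (2v)·g_1 from 2uv + 2u - 3v + 2 → 2u + 2
  leading term u: subtract (2)·g_1 from 2u + 2 → -2
  leading term 1: no divisor's leading term divides it; move -2 to the remainder.
  normal form = -2.
The normal form is nonzero, so p ∉ I. Since p minus its normal form lies in I, I + (p) = I + (r) where r = -2; decide whether this ideal is the whole ring.
Here r = -2 is a nonzero constant, hence a unit: 1 ∈ I + (p), the Gröbner basis of I + (p) is {1}, and the enlarged system has no common solution — adjoining p is inconsistent.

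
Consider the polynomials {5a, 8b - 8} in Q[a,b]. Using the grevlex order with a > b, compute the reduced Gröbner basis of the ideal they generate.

G = {a, b - 1}

f_1 = 5a, LT = a.
f_2 = 8b - 8, LT = b.

S(f_1,f_2): leading monomials are coprime, so the S-polynomial reduces to 0 (Buchberger's first criterion).
Every S-polynomial of the final basis reduces to 0, so we have a Gröbner basis.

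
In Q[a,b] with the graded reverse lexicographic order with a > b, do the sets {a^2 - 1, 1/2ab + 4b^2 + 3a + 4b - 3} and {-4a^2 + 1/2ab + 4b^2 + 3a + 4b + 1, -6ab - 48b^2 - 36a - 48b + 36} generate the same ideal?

Yes, the ideals are equal.

For a fixed monomial order, each ideal has a unique reduced Gröbner basis; comparing bases decides equality.
Buchberger on the first generating set:
f_1 = a^2 - 1, LT = a^2.
f_2 = 1/2ab + 4b^2 + 3a + 4b - 3, LT = ab.

S(f_1,f_2): lcm = a^2b. S = -8ab^2 - 6a^2 - 8ab + 6a - b.
  leading term ab^2: subtract (-16b)·f_2 from -8ab^2 - 6a^2 - 8ab + 6a - b → 64b^3 - 6a^2 + 40ab + 64b^2 + 6a - 49b
  leading term b^3: no divisor's leading term divides it; move 64b^3 to the remainder.
  leading term a^2: subtract (-6)·f_1 from -6a^2 + 40ab + 64b^2 + 6a - 49b → 40ab + 64b^2 + 6a - 49b - 6
  leading term ab: subtract (80)·f_2 from 40ab + 64b^2 + 6a - 49b - 6 → -256b^2 - 234a - 369b + 234
  leading term b^2: no divisor's leading term divides it; move -256b^2 to the remainder.
  leading term a: no divisor's leading term divides it; move -234a to the remainder.
  leading term b: no divisor's leading term divides it; move -369b to the remainder.
  leading term 1: no divisor's leading term divides it; move 234 to the remainder.
  remainder 64b^3 - 256b^2 - 234a - 369b + 234 ≠ 0; add g_3 = 64b^3 - 256b^2 - 234a - 369b + 234 to the basis.

The other S-polynomials (S(f_1,g_3), S(f_2,g_3)) all reduce to 0 modulo the current basis, so we have a Gröbner basis.
Inter-reduce: drop elements whose leading term is divisible by another's, tail-reduce, and make monic.
Reduced Gröbner basis: {b^3 - 4b^2 - 117/32a - 369/64b + 117/32, a^2 - 1, ab + 8b^2 + 6a + 8b - 6}.

Buchberger on the second generating set:
h_1 = -4a^2 + 1/2ab + 4b^2 + 3a + 4b + 1, LT = a^2.
h_2 = -6ab - 48b^2 - 36a - 48b + 36, LT = ab.

S(h_1,h_2): lcm = a^2b. S = -65/8ab^2 - b^3 - 6a^2 - 35/4ab - b^2 + 6a - 1/4b.
  leading term ab^2: subtract (65/48b)·h_2 from -65/8ab^2 - b^3 - 6a^2 - 35/4ab - b^2 + 6a - 1/4b → 64b^3 - 6a^2 + 40ab + 64b^2 + 6a - 49b
  leading term b^3: no divisor's leading term divides it; move 64b^3 to the remainder.
  leading term a^2: subtract (3/2)·h_1 from -6a^2 + 40ab + 64b^2 + 6a - 49b → 157/4ab + 58b^2 + 3/2a - 55b - 3/2
  leading term ab: subtract (-157/24)·h_2 from 157/4ab + 58b^2 + 3/2a - 55b - 3/2 → -256b^2 - 234a - 369b + 234
  leading term b^2: no divisor's leading term divides it; move -256b^2 to the remainder.
  leading term a: no divisor's leading term divides it; move -234a to the remainder.
  leading term b: no divisor's leading term divides it; move -369b to the remainder.
  leading term 1: no divisor's leading term divides it; move 234 to the remainder.
  remainder 64b^3 - 256b^2 - 234a - 369b + 234 ≠ 0; add k_3 = 64b^3 - 256b^2 - 234a - 369b + 234 to the basis.

The other S-polynomials (S(h_1,k_3), S(h_2,k_3)) all reduce to 0 modulo the current basis, so we have a Gröbner basis.
Inter-reduce: drop elements whose leading term is divisible by another's, tail-reduce, and make monic.
Reduced Gröbner basis: {b^3 - 4b^2 - 117/32a - 369/64b + 117/32, a^2 - 1, ab + 8b^2 + 6a + 8b - 6}.

The two bases agree; hence the ideals are identical.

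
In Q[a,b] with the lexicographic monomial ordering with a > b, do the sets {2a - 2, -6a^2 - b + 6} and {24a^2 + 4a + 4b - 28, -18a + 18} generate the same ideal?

Since reduced Gröbner bases are canonical representatives of ideals under a given ordering, it suffices to compute and compare them.
Buchberger on the first generating set:
f_1 = 2a - 2, LT = a.
f_2 = -6a^2 - b + 6, LT = a^2.

S(f_1,f_2): lcm = a^2. S = -a - 1/6b + 1.
  leading term a: subtract (-1/2)·f_1 from -a - 1/6b + 1 → -1/6b
  leading term b: no divisor's leading term divides it; move -1/6b to the remainder.
  remainder -1/6b ≠ 0; add g_3 = -1/6b to the basis.

The other S-polynomials (S(f_1,g_3), S(f_2,g_3)) all reduce to 0 modulo the current basis, so we have a Gröbner basis.
Inter-reduce: drop elements whose leading term is divisible by another's, tail-reduce, and make monic.
Reduced Gröbner basis: {a - 1, b}.

Buchberger on the second generating set:
h_1 = 24a^2 + 4a + 4b - 28, LT = a^2.
h_2 = -18a + 18, LT = a.

S(h_1,h_2): lcm = a^2. S = 7/6a + 1/6b - 7/6.
  leading term a: subtract (-7/108)·h_2 from 7/6a + 1/6b - 7/6 → 1/6b
  leading term b: no divisor's leading term divides it; move 1/6b to the remainder.
  remainder 1/6b ≠ 0; add k_3 = 1/6b to the basis.

The other S-polynomials (S(h_1,k_3), S(h_2,k_3)) all reduce to 0 modulo the current basis, so we have a Gröbner basis.
Inter-reduce: drop elements whose leading term is divisible by another's, tail-reduce, and make monic.
Reduced Gröbner basis: {a - 1, b}.

Same reduced basis, so the two generating sets span the same ideal.

Yes, the ideals are equal.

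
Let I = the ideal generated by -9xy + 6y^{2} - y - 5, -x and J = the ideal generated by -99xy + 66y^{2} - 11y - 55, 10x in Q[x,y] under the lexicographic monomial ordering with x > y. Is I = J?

Yes, the ideals are equal.

Equality of ideals is decidable: compute both reduced Gröbner bases (unique for the ordering) and check whether they agree.
Buchberger on the first generating set:
f_1 = -9xy + 6y^{2} - y - 5, LT = xy.
f_2 = -x, LT = x.

S(f_1,f_2): lcm = xy. S = -\tfrac{2}{3}y^{2} + \tfrac{1}{9}y + \tfrac{5}{9}.
  reduce S modulo (f_1, f_2):
  remainder -\tfrac{2}{3}y^{2} + \tfrac{1}{9}y + \tfrac{5}{9} ≠ 0; add g_3 = -\tfrac{2}{3}y^{2} + \tfrac{1}{9}y + \tfrac{5}{9} to the basis.

The other S-polynomials (S(f_1,g_3), S(f_2,g_3)) all reduce to 0 modulo the current basis, so we have a Gröbner basis.
Inter-reduce: drop elements whose leading term is divisible by another's, tail-reduce, and make monic.
Reduced Gröbner basis: {x, y^{2} - \tfrac{1}{6}y - \tfrac{5}{6}}.

Buchberger on the second generating set:
h_1 = -99xy + 66y^{2} - 11y - 55, LT = xy.
h_2 = 10x, LT = x.

S(h_1,h_2): lcm = xy. S = -\tfrac{2}{3}y^{2} + \tfrac{1}{9}y + \tfrac{5}{9}.
  reduce S modulo (h_1, h_2):
  remainder -\tfrac{2}{3}y^{2} + \tfrac{1}{9}y + \tfrac{5}{9} ≠ 0; add k_3 = -\tfrac{2}{3}y^{2} + \tfrac{1}{9}y + \tfrac{5}{9} to the basis.

The other S-polynomials (S(h_1,k_3), S(h_2,k_3)) all reduce to 0 modulo the current basis, so we have a Gröbner basis.
Inter-reduce: drop elements whose leading term is divisible by another's, tail-reduce, and make monic.
Reduced Gröbner basis: {x, y^{2} - \tfrac{1}{6}y - \tfrac{5}{6}}.

The two bases agree; hence the ideals are identical.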